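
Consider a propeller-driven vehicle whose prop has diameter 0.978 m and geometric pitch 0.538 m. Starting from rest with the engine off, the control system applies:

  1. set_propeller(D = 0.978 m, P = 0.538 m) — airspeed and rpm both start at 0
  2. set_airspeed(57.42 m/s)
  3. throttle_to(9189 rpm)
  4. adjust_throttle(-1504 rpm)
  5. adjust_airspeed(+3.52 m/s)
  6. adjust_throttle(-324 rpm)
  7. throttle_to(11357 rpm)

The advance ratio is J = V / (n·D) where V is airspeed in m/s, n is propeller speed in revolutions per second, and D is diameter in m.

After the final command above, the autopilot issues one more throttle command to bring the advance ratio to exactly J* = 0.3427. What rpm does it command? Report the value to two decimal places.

set_propeller: D = 0.978 m, P = 0.538 m (p = P/D = 0.550102); state ← (V=0, rpm=0)
set_airspeed(57.42): V ← 57.42 m/s
throttle_to(9189): rpm ← 9189
adjust_throttle(-1504): rpm ← 9189 -1504 = 7685
adjust_airspeed(+3.52): V ← 57.42 +3.52 = 60.94 m/s
adjust_throttle(-324): rpm ← 7685 -324 = 7361
throttle_to(11357): rpm ← 11357
final state: V = 60.94 m/s, rpm = 11357 → n = rpm/60 = 189.283333 rev/s
target J* = 0.3427; solve J* = V/(n·D) for n: n = V/(J*·D) = 60.94/(0.3427 × 0.978) = 181.823281 rev/s
rpm = 60·n = 10909.396868

rpm = 10909.40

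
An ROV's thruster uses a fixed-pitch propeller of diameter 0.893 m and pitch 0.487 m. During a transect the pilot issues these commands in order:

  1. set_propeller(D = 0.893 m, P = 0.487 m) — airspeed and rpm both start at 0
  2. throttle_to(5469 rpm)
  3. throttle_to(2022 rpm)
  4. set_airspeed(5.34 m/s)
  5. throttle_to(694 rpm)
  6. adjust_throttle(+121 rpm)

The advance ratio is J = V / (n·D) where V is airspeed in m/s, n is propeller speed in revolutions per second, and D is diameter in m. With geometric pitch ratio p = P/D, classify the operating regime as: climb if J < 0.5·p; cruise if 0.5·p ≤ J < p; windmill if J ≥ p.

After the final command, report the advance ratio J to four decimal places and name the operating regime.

set_propeller: D = 0.893 m, P = 0.487 m (p = P/D = 0.545353); state ← (V=0, rpm=0)
throttle_to(5469): rpm ← 5469
throttle_to(2022): rpm ← 2022
set_airspeed(5.34): V ← 5.34 m/s
throttle_to(694): rpm ← 694
adjust_throttle(+121): rpm ← 694 +121 = 815
final state: V = 5.34 m/s, rpm = 815 → n = rpm/60 = 13.583333 rev/s
J = V / (n·D) = 5.34 / (13.583333 × 0.893) = 0.440234
regime bands: climb J<0.2727 | cruise [0.2727, 0.5454) | windmill J≥0.5454
J = 0.4402 → cruise

J = 0.4402, regime = cruise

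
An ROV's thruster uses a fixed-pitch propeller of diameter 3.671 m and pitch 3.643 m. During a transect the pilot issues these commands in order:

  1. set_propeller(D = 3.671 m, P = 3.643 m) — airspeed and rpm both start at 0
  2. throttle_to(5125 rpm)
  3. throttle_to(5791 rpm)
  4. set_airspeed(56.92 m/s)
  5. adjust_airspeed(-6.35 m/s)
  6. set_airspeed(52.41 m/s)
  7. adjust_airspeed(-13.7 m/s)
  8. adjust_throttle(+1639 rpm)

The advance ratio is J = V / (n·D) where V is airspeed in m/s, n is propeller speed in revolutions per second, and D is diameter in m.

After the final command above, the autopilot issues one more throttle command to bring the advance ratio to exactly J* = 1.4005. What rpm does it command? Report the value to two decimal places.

set_propeller: D = 3.671 m, P = 3.643 m (p = P/D = 0.992373); state ← (V=0, rpm=0)
throttle_to(5125): rpm ← 5125
throttle_to(5791): rpm ← 5791
set_airspeed(56.92): V ← 56.92 m/s
adjust_airspeed(-6.35): V ← 56.92 -6.35 = 50.57 m/s
set_airspeed(52.41): V ← 52.41 m/s
adjust_airspeed(-13.7): V ← 52.41 -13.7 = 38.71 m/s
adjust_throttle(+1639): rpm ← 5791 +1639 = 7430
final state: V = 38.71 m/s, rpm = 7430 → n = rpm/60 = 123.833333 rev/s
target J* = 1.4005; solve J* = V/(n·D) for n: n = V/(J*·D) = 38.71/(1.4005 × 3.671) = 7.529319 rev/s
rpm = 60·n = 451.759115

rpm = 451.76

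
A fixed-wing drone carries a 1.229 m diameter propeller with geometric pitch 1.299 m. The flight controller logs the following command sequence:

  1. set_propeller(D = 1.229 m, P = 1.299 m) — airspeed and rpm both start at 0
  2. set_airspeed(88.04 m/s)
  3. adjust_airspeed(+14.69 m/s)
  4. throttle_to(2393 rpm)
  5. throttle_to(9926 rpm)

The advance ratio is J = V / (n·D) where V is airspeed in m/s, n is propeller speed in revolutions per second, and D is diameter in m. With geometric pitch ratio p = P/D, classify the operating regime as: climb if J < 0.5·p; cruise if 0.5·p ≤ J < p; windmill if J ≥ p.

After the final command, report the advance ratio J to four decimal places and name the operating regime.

set_propeller: D = 1.229 m, P = 1.299 m (p = P/D = 1.056957); state ← (V=0, rpm=0)
set_airspeed(88.04): V ← 88.04 m/s
adjust_airspeed(+14.69): V ← 88.04 +14.69 = 102.73 m/s
throttle_to(2393): rpm ← 2393
throttle_to(9926): rpm ← 9926
final state: V = 102.73 m/s, rpm = 9926 → n = rpm/60 = 165.433333 rev/s
J = V / (n·D) = 102.73 / (165.433333 × 1.229) = 0.505269
regime bands: climb J<0.5285 | cruise [0.5285, 1.0570) | windmill J≥1.0570
J = 0.5053 → climb

J = 0.5053, regime = climb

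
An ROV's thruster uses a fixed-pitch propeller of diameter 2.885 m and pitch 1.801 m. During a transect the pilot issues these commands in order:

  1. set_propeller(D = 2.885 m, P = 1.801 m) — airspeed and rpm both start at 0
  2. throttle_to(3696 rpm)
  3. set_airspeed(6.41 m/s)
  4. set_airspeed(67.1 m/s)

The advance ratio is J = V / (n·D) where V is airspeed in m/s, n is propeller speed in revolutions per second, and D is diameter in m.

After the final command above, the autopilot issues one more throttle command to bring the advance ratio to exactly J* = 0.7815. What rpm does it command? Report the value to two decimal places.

rpm = 1785.66

set_propeller: D = 2.885 m, P = 1.801 m (p = P/D = 0.624263); state ← (V=0, rpm=0)
throttle_to(3696): rpm ← 3696
set_airspeed(6.41): V ← 6.41 m/s
set_airspeed(67.1): V ← 67.1 m/s
final state: V = 67.1 m/s, rpm = 3696 → n = rpm/60 = 61.600000 rev/s
target J* = 0.7815; solve J* = V/(n·D) for n: n = V/(J*·D) = 67.1/(0.7815 × 2.885) = 29.761014 rev/s
rpm = 60·n = 1785.660824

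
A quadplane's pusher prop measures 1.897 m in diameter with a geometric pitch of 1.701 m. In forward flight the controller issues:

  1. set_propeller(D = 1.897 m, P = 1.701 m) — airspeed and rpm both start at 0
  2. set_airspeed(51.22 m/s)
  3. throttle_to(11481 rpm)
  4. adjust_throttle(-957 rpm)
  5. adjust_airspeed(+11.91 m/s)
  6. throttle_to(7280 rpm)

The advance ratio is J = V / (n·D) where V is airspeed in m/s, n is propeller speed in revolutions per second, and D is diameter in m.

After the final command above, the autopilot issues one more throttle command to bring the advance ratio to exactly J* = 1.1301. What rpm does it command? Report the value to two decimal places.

rpm = 1766.86

set_propeller: D = 1.897 m, P = 1.701 m (p = P/D = 0.896679); state ← (V=0, rpm=0)
set_airspeed(51.22): V ← 51.22 m/s
throttle_to(11481): rpm ← 11481
adjust_throttle(-957): rpm ← 11481 -957 = 10524
adjust_airspeed(+11.91): V ← 51.22 +11.91 = 63.13 m/s
throttle_to(7280): rpm ← 7280
final state: V = 63.13 m/s, rpm = 7280 → n = rpm/60 = 121.333333 rev/s
target J* = 1.1301; solve J* = V/(n·D) for n: n = V/(J*·D) = 63.13/(1.1301 × 1.897) = 29.447714 rev/s
rpm = 60·n = 1766.862828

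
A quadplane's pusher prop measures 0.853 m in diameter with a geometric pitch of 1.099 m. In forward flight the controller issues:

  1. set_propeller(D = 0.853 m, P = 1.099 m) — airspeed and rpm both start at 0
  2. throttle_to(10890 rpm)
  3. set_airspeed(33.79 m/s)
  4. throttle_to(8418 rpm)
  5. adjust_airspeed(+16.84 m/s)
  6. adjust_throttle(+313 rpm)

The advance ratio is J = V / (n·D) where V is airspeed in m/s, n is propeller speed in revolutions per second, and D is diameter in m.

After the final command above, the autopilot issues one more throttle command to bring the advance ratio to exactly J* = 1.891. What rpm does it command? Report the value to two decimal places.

rpm = 1883.30

set_propeller: D = 0.853 m, P = 1.099 m (p = P/D = 1.288394); state ← (V=0, rpm=0)
throttle_to(10890): rpm ← 10890
set_airspeed(33.79): V ← 33.79 m/s
throttle_to(8418): rpm ← 8418
adjust_airspeed(+16.84): V ← 33.79 +16.84 = 50.63 m/s
adjust_throttle(+313): rpm ← 8418 +313 = 8731
final state: V = 50.63 m/s, rpm = 8731 → n = rpm/60 = 145.516667 rev/s
target J* = 1.891; solve J* = V/(n·D) for n: n = V/(J*·D) = 50.63/(1.891 × 0.853) = 31.388269 rev/s
rpm = 60·n = 1883.296146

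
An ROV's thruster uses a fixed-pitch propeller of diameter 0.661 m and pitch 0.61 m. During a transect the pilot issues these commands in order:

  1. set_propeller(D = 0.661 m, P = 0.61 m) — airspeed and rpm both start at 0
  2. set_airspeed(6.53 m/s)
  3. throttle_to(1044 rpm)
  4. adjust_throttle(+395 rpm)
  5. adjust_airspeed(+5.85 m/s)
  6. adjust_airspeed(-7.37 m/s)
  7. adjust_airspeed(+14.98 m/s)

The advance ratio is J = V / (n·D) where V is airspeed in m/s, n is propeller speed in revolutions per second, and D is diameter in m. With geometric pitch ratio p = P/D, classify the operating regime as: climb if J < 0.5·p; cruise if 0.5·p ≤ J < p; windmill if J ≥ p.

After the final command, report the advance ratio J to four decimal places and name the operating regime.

set_propeller: D = 0.661 m, P = 0.61 m (p = P/D = 0.922844); state ← (V=0, rpm=0)
set_airspeed(6.53): V ← 6.53 m/s
throttle_to(1044): rpm ← 1044
adjust_throttle(+395): rpm ← 1044 +395 = 1439
adjust_airspeed(+5.85): V ← 6.53 +5.85 = 12.38 m/s
adjust_airspeed(-7.37): V ← 12.38 -7.37 = 5.01 m/s
adjust_airspeed(+14.98): V ← 5.01 +14.98 = 19.99 m/s
final state: V = 19.99 m/s, rpm = 1439 → n = rpm/60 = 23.983333 rev/s
J = V / (n·D) = 19.99 / (23.983333 × 0.661) = 1.260961
regime bands: climb J<0.4614 | cruise [0.4614, 0.9228) | windmill J≥0.9228
J = 1.2610 → windmill

J = 1.2610, regime = windmill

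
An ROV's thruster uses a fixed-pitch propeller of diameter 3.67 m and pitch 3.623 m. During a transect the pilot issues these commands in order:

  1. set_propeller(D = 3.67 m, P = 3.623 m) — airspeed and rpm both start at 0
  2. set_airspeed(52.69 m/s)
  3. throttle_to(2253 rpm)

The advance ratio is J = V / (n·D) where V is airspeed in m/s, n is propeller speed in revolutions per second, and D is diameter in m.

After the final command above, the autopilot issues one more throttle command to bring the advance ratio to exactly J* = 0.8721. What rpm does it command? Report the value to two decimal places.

rpm = 987.75

set_propeller: D = 3.67 m, P = 3.623 m (p = P/D = 0.987193); state ← (V=0, rpm=0)
set_airspeed(52.69): V ← 52.69 m/s
throttle_to(2253): rpm ← 2253
final state: V = 52.69 m/s, rpm = 2253 → n = rpm/60 = 37.550000 rev/s
target J* = 0.8721; solve J* = V/(n·D) for n: n = V/(J*·D) = 52.69/(0.8721 × 3.67) = 16.462502 rev/s
rpm = 60·n = 987.750136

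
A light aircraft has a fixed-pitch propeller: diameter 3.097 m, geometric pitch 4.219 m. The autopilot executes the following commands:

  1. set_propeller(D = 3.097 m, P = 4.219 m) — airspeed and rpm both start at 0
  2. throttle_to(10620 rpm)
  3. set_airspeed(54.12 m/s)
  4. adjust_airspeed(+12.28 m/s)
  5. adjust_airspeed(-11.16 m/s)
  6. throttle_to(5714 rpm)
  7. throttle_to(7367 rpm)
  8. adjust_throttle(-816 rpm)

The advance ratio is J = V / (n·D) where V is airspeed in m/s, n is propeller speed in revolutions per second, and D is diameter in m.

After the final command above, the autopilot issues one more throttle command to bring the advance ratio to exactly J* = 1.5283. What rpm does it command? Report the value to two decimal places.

set_propeller: D = 3.097 m, P = 4.219 m (p = P/D = 1.362286); state ← (V=0, rpm=0)
throttle_to(10620): rpm ← 10620
set_airspeed(54.12): V ← 54.12 m/s
adjust_airspeed(+12.28): V ← 54.12 +12.28 = 66.4 m/s
adjust_airspeed(-11.16): V ← 66.4 -11.16 = 55.24 m/s
throttle_to(5714): rpm ← 5714
throttle_to(7367): rpm ← 7367
adjust_throttle(-816): rpm ← 7367 -816 = 6551
final state: V = 55.24 m/s, rpm = 6551 → n = rpm/60 = 109.183333 rev/s
target J* = 1.5283; solve J* = V/(n·D) for n: n = V/(J*·D) = 55.24/(1.5283 × 3.097) = 11.670887 rev/s
rpm = 60·n = 700.253200

rpm = 700.25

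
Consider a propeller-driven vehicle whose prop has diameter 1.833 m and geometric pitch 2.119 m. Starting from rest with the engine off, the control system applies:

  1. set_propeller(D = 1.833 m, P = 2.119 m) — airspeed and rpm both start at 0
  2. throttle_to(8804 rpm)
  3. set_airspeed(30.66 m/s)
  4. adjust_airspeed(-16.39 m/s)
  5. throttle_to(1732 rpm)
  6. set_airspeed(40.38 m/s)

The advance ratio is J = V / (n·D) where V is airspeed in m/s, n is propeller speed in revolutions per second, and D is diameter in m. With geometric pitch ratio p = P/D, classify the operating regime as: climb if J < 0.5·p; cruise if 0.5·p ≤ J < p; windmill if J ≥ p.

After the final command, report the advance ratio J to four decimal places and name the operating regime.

set_propeller: D = 1.833 m, P = 2.119 m (p = P/D = 1.156028); state ← (V=0, rpm=0)
throttle_to(8804): rpm ← 8804
set_airspeed(30.66): V ← 30.66 m/s
adjust_airspeed(-16.39): V ← 30.66 -16.39 = 14.27 m/s
throttle_to(1732): rpm ← 1732
set_airspeed(40.38): V ← 40.38 m/s
final state: V = 40.38 m/s, rpm = 1732 → n = rpm/60 = 28.866667 rev/s
J = V / (n·D) = 40.38 / (28.866667 × 1.833) = 0.763145
regime bands: climb J<0.5780 | cruise [0.5780, 1.1560) | windmill J≥1.1560
J = 0.7631 → cruise

J = 0.7631, regime = cruise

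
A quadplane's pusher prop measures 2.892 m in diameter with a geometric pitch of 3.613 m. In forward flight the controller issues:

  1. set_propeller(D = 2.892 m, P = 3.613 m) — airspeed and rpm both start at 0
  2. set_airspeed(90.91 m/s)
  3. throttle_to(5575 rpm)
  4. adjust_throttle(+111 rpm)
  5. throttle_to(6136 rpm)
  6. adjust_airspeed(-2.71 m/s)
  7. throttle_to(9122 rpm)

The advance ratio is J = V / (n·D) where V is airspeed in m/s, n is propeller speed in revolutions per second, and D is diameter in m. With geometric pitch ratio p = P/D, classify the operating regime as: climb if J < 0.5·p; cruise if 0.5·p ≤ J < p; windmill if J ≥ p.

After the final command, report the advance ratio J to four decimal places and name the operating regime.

set_propeller: D = 2.892 m, P = 3.613 m (p = P/D = 1.249308); state ← (V=0, rpm=0)
set_airspeed(90.91): V ← 90.91 m/s
throttle_to(5575): rpm ← 5575
adjust_throttle(+111): rpm ← 5575 +111 = 5686
throttle_to(6136): rpm ← 6136
adjust_airspeed(-2.71): V ← 90.91 -2.71 = 88.2 m/s
throttle_to(9122): rpm ← 9122
final state: V = 88.2 m/s, rpm = 9122 → n = rpm/60 = 152.033333 rev/s
J = V / (n·D) = 88.2 / (152.033333 × 2.892) = 0.200600
regime bands: climb J<0.6247 | cruise [0.6247, 1.2493) | windmill J≥1.2493
J = 0.2006 → climb

J = 0.2006, regime = climb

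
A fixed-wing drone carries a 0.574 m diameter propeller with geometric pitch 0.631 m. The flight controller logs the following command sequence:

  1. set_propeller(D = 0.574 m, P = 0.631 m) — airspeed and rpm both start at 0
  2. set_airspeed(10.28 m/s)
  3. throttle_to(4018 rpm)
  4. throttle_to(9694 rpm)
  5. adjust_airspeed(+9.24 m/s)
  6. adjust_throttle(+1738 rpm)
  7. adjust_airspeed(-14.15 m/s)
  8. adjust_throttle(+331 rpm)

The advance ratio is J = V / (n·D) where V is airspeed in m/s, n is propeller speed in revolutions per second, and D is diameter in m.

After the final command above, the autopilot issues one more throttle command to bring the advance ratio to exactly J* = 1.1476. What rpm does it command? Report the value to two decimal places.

rpm = 489.13

set_propeller: D = 0.574 m, P = 0.631 m (p = P/D = 1.099303); state ← (V=0, rpm=0)
set_airspeed(10.28): V ← 10.28 m/s
throttle_to(4018): rpm ← 4018
throttle_to(9694): rpm ← 9694
adjust_airspeed(+9.24): V ← 10.28 +9.24 = 19.52 m/s
adjust_throttle(+1738): rpm ← 9694 +1738 = 11432
adjust_airspeed(-14.15): V ← 19.52 -14.15 = 5.37 m/s
adjust_throttle(+331): rpm ← 11432 +331 = 11763
final state: V = 5.37 m/s, rpm = 11763 → n = rpm/60 = 196.050000 rev/s
target J* = 1.1476; solve J* = V/(n·D) for n: n = V/(J*·D) = 5.37/(1.1476 × 0.574) = 8.152144 rev/s
rpm = 60·n = 489.128653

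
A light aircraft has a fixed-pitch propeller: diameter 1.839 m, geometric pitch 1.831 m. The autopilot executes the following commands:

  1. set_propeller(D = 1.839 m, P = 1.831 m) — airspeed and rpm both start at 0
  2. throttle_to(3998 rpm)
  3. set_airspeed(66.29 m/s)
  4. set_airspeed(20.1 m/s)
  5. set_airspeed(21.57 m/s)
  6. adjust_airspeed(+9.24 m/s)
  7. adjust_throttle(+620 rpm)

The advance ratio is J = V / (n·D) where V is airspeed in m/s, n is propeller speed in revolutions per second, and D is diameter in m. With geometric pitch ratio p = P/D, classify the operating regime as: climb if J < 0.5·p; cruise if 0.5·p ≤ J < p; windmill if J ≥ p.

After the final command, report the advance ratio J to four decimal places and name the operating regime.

J = 0.2177, regime = climb

set_propeller: D = 1.839 m, P = 1.831 m (p = P/D = 0.995650); state ← (V=0, rpm=0)
throttle_to(3998): rpm ← 3998
set_airspeed(66.29): V ← 66.29 m/s
set_airspeed(20.1): V ← 20.1 m/s
set_airspeed(21.57): V ← 21.57 m/s
adjust_airspeed(+9.24): V ← 21.57 +9.24 = 30.81 m/s
adjust_throttle(+620): rpm ← 3998 +620 = 4618
final state: V = 30.81 m/s, rpm = 4618 → n = rpm/60 = 76.966667 rev/s
J = V / (n·D) = 30.81 / (76.966667 × 1.839) = 0.217674
regime bands: climb J<0.4978 | cruise [0.4978, 0.9956) | windmill J≥0.9956
J = 0.2177 → climb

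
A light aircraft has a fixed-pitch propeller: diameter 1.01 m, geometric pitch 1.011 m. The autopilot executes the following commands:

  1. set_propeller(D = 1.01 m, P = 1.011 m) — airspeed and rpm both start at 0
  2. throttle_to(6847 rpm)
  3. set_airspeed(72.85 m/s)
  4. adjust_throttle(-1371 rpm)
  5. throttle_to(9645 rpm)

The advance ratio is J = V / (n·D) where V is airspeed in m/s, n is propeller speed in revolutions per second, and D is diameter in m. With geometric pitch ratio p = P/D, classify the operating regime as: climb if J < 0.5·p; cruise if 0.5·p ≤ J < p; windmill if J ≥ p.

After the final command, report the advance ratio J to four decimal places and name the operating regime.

J = 0.4487, regime = climb

set_propeller: D = 1.01 m, P = 1.011 m (p = P/D = 1.000990); state ← (V=0, rpm=0)
throttle_to(6847): rpm ← 6847
set_airspeed(72.85): V ← 72.85 m/s
adjust_throttle(-1371): rpm ← 6847 -1371 = 5476
throttle_to(9645): rpm ← 9645
final state: V = 72.85 m/s, rpm = 9645 → n = rpm/60 = 160.750000 rev/s
J = V / (n·D) = 72.85 / (160.750000 × 1.01) = 0.448701
regime bands: climb J<0.5005 | cruise [0.5005, 1.0010) | windmill J≥1.0010
J = 0.4487 → climb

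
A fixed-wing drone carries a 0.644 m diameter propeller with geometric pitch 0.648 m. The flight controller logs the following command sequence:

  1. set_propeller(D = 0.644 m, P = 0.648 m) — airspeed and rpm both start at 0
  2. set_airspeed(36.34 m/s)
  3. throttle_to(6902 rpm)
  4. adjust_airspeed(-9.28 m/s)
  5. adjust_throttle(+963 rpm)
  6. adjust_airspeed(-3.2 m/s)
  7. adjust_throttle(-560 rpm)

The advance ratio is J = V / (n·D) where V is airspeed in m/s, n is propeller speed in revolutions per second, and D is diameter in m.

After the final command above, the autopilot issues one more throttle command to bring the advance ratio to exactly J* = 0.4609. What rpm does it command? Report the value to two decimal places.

rpm = 4823.13

set_propeller: D = 0.644 m, P = 0.648 m (p = P/D = 1.006211); state ← (V=0, rpm=0)
set_airspeed(36.34): V ← 36.34 m/s
throttle_to(6902): rpm ← 6902
adjust_airspeed(-9.28): V ← 36.34 -9.28 = 27.06 m/s
adjust_throttle(+963): rpm ← 6902 +963 = 7865
adjust_airspeed(-3.2): V ← 27.06 -3.2 = 23.86 m/s
adjust_throttle(-560): rpm ← 7865 -560 = 7305
final state: V = 23.86 m/s, rpm = 7305 → n = rpm/60 = 121.750000 rev/s
target J* = 0.4609; solve J* = V/(n·D) for n: n = V/(J*·D) = 23.86/(0.4609 × 0.644) = 80.385527 rev/s
rpm = 60·n = 4823.131626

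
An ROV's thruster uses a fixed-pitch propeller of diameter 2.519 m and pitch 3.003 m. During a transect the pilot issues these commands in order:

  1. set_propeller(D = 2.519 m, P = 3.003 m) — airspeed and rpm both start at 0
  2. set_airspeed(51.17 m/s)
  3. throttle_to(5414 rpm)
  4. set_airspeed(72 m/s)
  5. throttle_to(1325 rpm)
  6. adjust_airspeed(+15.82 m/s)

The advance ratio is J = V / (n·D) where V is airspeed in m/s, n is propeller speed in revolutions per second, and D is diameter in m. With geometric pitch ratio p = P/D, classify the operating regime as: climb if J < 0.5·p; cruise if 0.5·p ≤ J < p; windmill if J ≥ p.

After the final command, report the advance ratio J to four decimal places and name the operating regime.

J = 1.5787, regime = windmill

set_propeller: D = 2.519 m, P = 3.003 m (p = P/D = 1.192140); state ← (V=0, rpm=0)
set_airspeed(51.17): V ← 51.17 m/s
throttle_to(5414): rpm ← 5414
set_airspeed(72): V ← 72 m/s
throttle_to(1325): rpm ← 1325
adjust_airspeed(+15.82): V ← 72 +15.82 = 87.82 m/s
final state: V = 87.82 m/s, rpm = 1325 → n = rpm/60 = 22.083333 rev/s
J = V / (n·D) = 87.82 / (22.083333 × 2.519) = 1.578704
regime bands: climb J<0.5961 | cruise [0.5961, 1.1921) | windmill J≥1.1921
J = 1.5787 → windmill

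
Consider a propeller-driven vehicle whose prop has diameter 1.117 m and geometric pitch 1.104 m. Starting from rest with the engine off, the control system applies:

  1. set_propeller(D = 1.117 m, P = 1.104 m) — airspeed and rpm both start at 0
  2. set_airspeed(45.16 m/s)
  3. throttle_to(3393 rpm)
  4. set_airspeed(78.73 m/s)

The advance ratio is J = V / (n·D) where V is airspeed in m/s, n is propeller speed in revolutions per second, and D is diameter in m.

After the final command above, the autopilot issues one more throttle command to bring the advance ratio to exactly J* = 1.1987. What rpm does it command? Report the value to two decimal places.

set_propeller: D = 1.117 m, P = 1.104 m (p = P/D = 0.988362); state ← (V=0, rpm=0)
set_airspeed(45.16): V ← 45.16 m/s
throttle_to(3393): rpm ← 3393
set_airspeed(78.73): V ← 78.73 m/s
final state: V = 78.73 m/s, rpm = 3393 → n = rpm/60 = 56.550000 rev/s
target J* = 1.1987; solve J* = V/(n·D) for n: n = V/(J*·D) = 78.73/(1.1987 × 1.117) = 58.799898 rev/s
rpm = 60·n = 3527.993882

rpm = 3527.99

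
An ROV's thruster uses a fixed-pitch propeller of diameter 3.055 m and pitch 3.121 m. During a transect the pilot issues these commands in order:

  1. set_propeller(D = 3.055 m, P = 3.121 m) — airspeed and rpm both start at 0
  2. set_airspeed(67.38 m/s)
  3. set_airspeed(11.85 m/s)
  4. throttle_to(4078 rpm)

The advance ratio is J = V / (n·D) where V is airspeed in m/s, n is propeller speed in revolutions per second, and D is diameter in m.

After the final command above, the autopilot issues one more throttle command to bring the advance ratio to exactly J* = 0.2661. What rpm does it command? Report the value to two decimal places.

set_propeller: D = 3.055 m, P = 3.121 m (p = P/D = 1.021604); state ← (V=0, rpm=0)
set_airspeed(67.38): V ← 67.38 m/s
set_airspeed(11.85): V ← 11.85 m/s
throttle_to(4078): rpm ← 4078
final state: V = 11.85 m/s, rpm = 4078 → n = rpm/60 = 67.966667 rev/s
target J* = 0.2661; solve J* = V/(n·D) for n: n = V/(J*·D) = 11.85/(0.2661 × 3.055) = 14.576802 rev/s
rpm = 60·n = 874.608133

rpm = 874.61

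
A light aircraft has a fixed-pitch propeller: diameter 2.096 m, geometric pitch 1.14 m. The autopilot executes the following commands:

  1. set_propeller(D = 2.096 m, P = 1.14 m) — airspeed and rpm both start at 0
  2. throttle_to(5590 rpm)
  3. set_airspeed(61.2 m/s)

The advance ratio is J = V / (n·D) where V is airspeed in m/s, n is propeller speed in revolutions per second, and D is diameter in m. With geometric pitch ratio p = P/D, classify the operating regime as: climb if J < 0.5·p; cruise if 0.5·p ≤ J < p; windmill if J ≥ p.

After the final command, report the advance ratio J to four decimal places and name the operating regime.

J = 0.3134, regime = cruise

set_propeller: D = 2.096 m, P = 1.14 m (p = P/D = 0.543893); state ← (V=0, rpm=0)
throttle_to(5590): rpm ← 5590
set_airspeed(61.2): V ← 61.2 m/s
final state: V = 61.2 m/s, rpm = 5590 → n = rpm/60 = 93.166667 rev/s
J = V / (n·D) = 61.2 / (93.166667 × 2.096) = 0.313400
regime bands: climb J<0.2719 | cruise [0.2719, 0.5439) | windmill J≥0.5439
J = 0.3134 → cruise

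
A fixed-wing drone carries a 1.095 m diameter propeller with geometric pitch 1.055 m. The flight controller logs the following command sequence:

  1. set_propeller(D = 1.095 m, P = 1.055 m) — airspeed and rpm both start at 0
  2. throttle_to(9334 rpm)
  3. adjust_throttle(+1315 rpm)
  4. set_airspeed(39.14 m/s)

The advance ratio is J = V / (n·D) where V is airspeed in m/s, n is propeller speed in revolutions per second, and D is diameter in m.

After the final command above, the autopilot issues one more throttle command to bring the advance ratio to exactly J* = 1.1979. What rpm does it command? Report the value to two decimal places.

set_propeller: D = 1.095 m, P = 1.055 m (p = P/D = 0.963470); state ← (V=0, rpm=0)
throttle_to(9334): rpm ← 9334
adjust_throttle(+1315): rpm ← 9334 +1315 = 10649
set_airspeed(39.14): V ← 39.14 m/s
final state: V = 39.14 m/s, rpm = 10649 → n = rpm/60 = 177.483333 rev/s
target J* = 1.1979; solve J* = V/(n·D) for n: n = V/(J*·D) = 39.14/(1.1979 × 1.095) = 29.839129 rev/s
rpm = 60·n = 1790.347720

rpm = 1790.35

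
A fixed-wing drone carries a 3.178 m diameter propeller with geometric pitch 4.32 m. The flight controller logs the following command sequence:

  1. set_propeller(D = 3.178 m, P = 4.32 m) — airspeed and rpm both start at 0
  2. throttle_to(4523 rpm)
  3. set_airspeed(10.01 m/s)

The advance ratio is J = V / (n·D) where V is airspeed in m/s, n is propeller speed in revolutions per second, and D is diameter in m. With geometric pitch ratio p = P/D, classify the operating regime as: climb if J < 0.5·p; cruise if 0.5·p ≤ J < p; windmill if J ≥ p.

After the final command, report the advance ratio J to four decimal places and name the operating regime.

J = 0.0418, regime = climb

set_propeller: D = 3.178 m, P = 4.32 m (p = P/D = 1.359346); state ← (V=0, rpm=0)
throttle_to(4523): rpm ← 4523
set_airspeed(10.01): V ← 10.01 m/s
final state: V = 10.01 m/s, rpm = 4523 → n = rpm/60 = 75.383333 rev/s
J = V / (n·D) = 10.01 / (75.383333 × 3.178) = 0.041784
regime bands: climb J<0.6797 | cruise [0.6797, 1.3593) | windmill J≥1.3593
J = 0.0418 → climb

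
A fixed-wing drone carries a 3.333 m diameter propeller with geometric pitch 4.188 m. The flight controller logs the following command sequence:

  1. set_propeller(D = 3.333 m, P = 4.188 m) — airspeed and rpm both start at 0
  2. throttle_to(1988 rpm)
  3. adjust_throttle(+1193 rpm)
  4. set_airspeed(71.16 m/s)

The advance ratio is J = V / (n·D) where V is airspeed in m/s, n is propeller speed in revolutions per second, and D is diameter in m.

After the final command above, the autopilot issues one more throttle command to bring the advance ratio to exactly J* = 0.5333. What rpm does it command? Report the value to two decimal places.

set_propeller: D = 3.333 m, P = 4.188 m (p = P/D = 1.256526); state ← (V=0, rpm=0)
throttle_to(1988): rpm ← 1988
adjust_throttle(+1193): rpm ← 1988 +1193 = 3181
set_airspeed(71.16): V ← 71.16 m/s
final state: V = 71.16 m/s, rpm = 3181 → n = rpm/60 = 53.016667 rev/s
target J* = 0.5333; solve J* = V/(n·D) for n: n = V/(J*·D) = 71.16/(0.5333 × 3.333) = 40.034005 rev/s
rpm = 60·n = 2402.040317

rpm = 2402.04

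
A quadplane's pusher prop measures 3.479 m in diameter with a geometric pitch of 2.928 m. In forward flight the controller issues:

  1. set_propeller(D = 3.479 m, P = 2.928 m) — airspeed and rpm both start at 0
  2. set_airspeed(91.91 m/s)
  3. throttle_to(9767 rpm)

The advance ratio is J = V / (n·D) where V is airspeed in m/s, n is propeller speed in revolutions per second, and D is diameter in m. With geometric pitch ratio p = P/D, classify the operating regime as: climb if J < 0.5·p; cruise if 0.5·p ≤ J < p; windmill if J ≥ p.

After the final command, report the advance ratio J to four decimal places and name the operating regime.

set_propeller: D = 3.479 m, P = 2.928 m (p = P/D = 0.841621); state ← (V=0, rpm=0)
set_airspeed(91.91): V ← 91.91 m/s
throttle_to(9767): rpm ← 9767
final state: V = 91.91 m/s, rpm = 9767 → n = rpm/60 = 162.783333 rev/s
J = V / (n·D) = 91.91 / (162.783333 × 3.479) = 0.162292
regime bands: climb J<0.4208 | cruise [0.4208, 0.8416) | windmill J≥0.8416
J = 0.1623 → climb

J = 0.1623, regime = climb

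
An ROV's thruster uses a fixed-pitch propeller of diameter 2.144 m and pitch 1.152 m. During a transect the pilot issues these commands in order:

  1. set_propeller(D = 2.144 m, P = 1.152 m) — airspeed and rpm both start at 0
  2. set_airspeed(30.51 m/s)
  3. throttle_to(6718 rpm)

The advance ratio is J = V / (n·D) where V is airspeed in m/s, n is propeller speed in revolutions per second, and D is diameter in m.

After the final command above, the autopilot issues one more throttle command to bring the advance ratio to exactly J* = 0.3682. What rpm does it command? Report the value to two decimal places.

set_propeller: D = 2.144 m, P = 1.152 m (p = P/D = 0.537313); state ← (V=0, rpm=0)
set_airspeed(30.51): V ← 30.51 m/s
throttle_to(6718): rpm ← 6718
final state: V = 30.51 m/s, rpm = 6718 → n = rpm/60 = 111.966667 rev/s
target J* = 0.3682; solve J* = V/(n·D) for n: n = V/(J*·D) = 30.51/(0.3682 × 2.144) = 38.648589 rev/s
rpm = 60·n = 2318.915336

rpm = 2318.92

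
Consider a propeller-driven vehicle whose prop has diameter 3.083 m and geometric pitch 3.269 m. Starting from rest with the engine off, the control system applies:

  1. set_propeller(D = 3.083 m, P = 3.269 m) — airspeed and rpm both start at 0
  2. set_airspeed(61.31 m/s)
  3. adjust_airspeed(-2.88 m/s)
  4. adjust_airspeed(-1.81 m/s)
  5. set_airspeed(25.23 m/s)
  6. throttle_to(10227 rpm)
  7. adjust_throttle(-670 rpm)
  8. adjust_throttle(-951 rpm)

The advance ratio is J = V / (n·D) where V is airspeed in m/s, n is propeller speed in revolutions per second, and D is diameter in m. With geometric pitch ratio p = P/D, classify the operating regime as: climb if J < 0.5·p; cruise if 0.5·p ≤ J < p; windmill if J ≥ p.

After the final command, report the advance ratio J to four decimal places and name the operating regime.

set_propeller: D = 3.083 m, P = 3.269 m (p = P/D = 1.060331); state ← (V=0, rpm=0)
set_airspeed(61.31): V ← 61.31 m/s
adjust_airspeed(-2.88): V ← 61.31 -2.88 = 58.43 m/s
adjust_airspeed(-1.81): V ← 58.43 -1.81 = 56.62 m/s
set_airspeed(25.23): V ← 25.23 m/s
throttle_to(10227): rpm ← 10227
adjust_throttle(-670): rpm ← 10227 -670 = 9557
adjust_throttle(-951): rpm ← 9557 -951 = 8606
final state: V = 25.23 m/s, rpm = 8606 → n = rpm/60 = 143.433333 rev/s
J = V / (n·D) = 25.23 / (143.433333 × 3.083) = 0.057055
regime bands: climb J<0.5302 | cruise [0.5302, 1.0603) | windmill J≥1.0603
J = 0.0571 → climb

J = 0.0571, regime = climb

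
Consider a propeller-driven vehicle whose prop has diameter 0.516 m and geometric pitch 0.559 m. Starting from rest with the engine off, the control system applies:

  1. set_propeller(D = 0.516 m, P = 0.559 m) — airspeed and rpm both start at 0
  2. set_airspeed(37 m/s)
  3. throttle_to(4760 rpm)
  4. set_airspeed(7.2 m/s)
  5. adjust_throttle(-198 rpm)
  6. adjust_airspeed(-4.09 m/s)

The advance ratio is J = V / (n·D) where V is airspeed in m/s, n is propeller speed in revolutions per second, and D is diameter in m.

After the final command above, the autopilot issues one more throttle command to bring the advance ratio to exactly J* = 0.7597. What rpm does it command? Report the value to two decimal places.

rpm = 476.01

set_propeller: D = 0.516 m, P = 0.559 m (p = P/D = 1.083333); state ← (V=0, rpm=0)
set_airspeed(37): V ← 37 m/s
throttle_to(4760): rpm ← 4760
set_airspeed(7.2): V ← 7.2 m/s
adjust_throttle(-198): rpm ← 4760 -198 = 4562
adjust_airspeed(-4.09): V ← 7.2 -4.09 = 3.11 m/s
final state: V = 3.11 m/s, rpm = 4562 → n = rpm/60 = 76.033333 rev/s
target J* = 0.7597; solve J* = V/(n·D) for n: n = V/(J*·D) = 3.11/(0.7597 × 0.516) = 7.933568 rev/s
rpm = 60·n = 476.014094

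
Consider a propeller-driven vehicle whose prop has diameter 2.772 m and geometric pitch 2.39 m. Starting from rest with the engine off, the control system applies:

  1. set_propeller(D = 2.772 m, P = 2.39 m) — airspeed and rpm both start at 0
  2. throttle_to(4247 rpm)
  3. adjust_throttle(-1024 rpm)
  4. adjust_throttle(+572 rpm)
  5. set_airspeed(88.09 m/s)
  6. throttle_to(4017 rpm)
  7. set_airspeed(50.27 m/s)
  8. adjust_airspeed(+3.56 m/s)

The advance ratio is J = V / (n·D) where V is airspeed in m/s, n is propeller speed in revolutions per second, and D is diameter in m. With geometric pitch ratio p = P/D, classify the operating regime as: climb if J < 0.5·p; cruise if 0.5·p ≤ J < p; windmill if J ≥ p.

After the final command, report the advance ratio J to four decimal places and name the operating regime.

J = 0.2901, regime = climb

set_propeller: D = 2.772 m, P = 2.39 m (p = P/D = 0.862193); state ← (V=0, rpm=0)
throttle_to(4247): rpm ← 4247
adjust_throttle(-1024): rpm ← 4247 -1024 = 3223
adjust_throttle(+572): rpm ← 3223 +572 = 3795
set_airspeed(88.09): V ← 88.09 m/s
throttle_to(4017): rpm ← 4017
set_airspeed(50.27): V ← 50.27 m/s
adjust_airspeed(+3.56): V ← 50.27 +3.56 = 53.83 m/s
final state: V = 53.83 m/s, rpm = 4017 → n = rpm/60 = 66.950000 rev/s
J = V / (n·D) = 53.83 / (66.950000 × 2.772) = 0.290055
regime bands: climb J<0.4311 | cruise [0.4311, 0.8622) | windmill J≥0.8622
J = 0.2901 → climb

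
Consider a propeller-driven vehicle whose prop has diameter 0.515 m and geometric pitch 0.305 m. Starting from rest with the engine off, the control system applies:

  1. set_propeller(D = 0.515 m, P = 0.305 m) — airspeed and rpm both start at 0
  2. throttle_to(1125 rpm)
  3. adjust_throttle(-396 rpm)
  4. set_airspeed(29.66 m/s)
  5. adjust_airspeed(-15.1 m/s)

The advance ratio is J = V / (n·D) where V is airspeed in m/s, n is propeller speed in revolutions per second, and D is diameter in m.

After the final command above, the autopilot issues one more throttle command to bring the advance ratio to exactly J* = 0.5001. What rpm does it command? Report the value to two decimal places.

rpm = 3391.94

set_propeller: D = 0.515 m, P = 0.305 m (p = P/D = 0.592233); state ← (V=0, rpm=0)
throttle_to(1125): rpm ← 1125
adjust_throttle(-396): rpm ← 1125 -396 = 729
set_airspeed(29.66): V ← 29.66 m/s
adjust_airspeed(-15.1): V ← 29.66 -15.1 = 14.56 m/s
final state: V = 14.56 m/s, rpm = 729 → n = rpm/60 = 12.150000 rev/s
target J* = 0.5001; solve J* = V/(n·D) for n: n = V/(J*·D) = 14.56/(0.5001 × 0.515) = 56.532383 rev/s
rpm = 60·n = 3391.942971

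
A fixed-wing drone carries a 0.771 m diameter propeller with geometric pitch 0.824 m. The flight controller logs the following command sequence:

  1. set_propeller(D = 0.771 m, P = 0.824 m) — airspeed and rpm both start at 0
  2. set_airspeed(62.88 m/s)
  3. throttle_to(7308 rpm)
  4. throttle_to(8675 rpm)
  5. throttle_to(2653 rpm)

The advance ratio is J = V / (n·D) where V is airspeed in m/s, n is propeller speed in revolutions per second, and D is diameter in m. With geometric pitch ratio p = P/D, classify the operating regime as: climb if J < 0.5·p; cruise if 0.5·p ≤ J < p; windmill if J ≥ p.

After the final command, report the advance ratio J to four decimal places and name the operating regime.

set_propeller: D = 0.771 m, P = 0.824 m (p = P/D = 1.068742); state ← (V=0, rpm=0)
set_airspeed(62.88): V ← 62.88 m/s
throttle_to(7308): rpm ← 7308
throttle_to(8675): rpm ← 8675
throttle_to(2653): rpm ← 2653
final state: V = 62.88 m/s, rpm = 2653 → n = rpm/60 = 44.216667 rev/s
J = V / (n·D) = 62.88 / (44.216667 × 0.771) = 1.844472
regime bands: climb J<0.5344 | cruise [0.5344, 1.0687) | windmill J≥1.0687
J = 1.8445 → windmill

J = 1.8445, regime = windmill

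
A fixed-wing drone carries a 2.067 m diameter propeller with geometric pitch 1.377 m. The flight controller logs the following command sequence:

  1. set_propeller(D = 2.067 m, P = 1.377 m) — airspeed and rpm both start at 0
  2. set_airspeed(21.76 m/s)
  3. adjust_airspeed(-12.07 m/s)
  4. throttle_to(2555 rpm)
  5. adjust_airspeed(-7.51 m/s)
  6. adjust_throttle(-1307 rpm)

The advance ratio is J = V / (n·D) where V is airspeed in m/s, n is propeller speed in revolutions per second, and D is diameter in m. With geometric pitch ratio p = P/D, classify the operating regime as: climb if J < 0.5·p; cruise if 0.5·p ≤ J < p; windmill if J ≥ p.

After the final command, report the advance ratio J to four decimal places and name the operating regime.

set_propeller: D = 2.067 m, P = 1.377 m (p = P/D = 0.666183); state ← (V=0, rpm=0)
set_airspeed(21.76): V ← 21.76 m/s
adjust_airspeed(-12.07): V ← 21.76 -12.07 = 9.69 m/s
throttle_to(2555): rpm ← 2555
adjust_airspeed(-7.51): V ← 9.69 -7.51 = 2.18 m/s
adjust_throttle(-1307): rpm ← 2555 -1307 = 1248
final state: V = 2.18 m/s, rpm = 1248 → n = rpm/60 = 20.800000 rev/s
J = V / (n·D) = 2.18 / (20.800000 × 2.067) = 0.050705
regime bands: climb J<0.3331 | cruise [0.3331, 0.6662) | windmill J≥0.6662
J = 0.0507 → climb

J = 0.0507, regime = climb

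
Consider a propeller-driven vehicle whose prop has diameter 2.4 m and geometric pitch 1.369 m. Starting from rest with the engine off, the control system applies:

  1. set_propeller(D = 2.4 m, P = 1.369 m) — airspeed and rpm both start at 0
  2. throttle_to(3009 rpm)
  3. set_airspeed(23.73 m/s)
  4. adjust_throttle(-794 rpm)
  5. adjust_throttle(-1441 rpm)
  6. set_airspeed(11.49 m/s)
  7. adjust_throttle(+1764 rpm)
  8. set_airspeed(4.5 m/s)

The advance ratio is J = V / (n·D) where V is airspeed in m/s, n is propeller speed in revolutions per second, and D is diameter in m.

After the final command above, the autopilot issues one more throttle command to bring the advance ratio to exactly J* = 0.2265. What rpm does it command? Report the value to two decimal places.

set_propeller: D = 2.4 m, P = 1.369 m (p = P/D = 0.570417); state ← (V=0, rpm=0)
throttle_to(3009): rpm ← 3009
set_airspeed(23.73): V ← 23.73 m/s
adjust_throttle(-794): rpm ← 3009 -794 = 2215
adjust_throttle(-1441): rpm ← 2215 -1441 = 774
set_airspeed(11.49): V ← 11.49 m/s
adjust_throttle(+1764): rpm ← 774 +1764 = 2538
set_airspeed(4.5): V ← 4.5 m/s
final state: V = 4.5 m/s, rpm = 2538 → n = rpm/60 = 42.300000 rev/s
target J* = 0.2265; solve J* = V/(n·D) for n: n = V/(J*·D) = 4.5/(0.2265 × 2.4) = 8.278146 rev/s
rpm = 60·n = 496.688742

rpm = 496.69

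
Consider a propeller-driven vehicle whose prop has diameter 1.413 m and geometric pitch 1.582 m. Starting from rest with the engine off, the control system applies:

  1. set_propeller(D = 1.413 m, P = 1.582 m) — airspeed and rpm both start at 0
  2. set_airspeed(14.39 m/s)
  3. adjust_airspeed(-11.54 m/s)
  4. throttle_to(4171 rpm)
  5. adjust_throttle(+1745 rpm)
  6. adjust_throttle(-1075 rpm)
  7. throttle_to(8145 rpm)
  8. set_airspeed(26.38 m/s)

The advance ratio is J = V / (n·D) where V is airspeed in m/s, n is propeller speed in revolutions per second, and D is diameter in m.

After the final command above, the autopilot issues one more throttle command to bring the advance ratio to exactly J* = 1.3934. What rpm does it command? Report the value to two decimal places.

set_propeller: D = 1.413 m, P = 1.582 m (p = P/D = 1.119604); state ← (V=0, rpm=0)
set_airspeed(14.39): V ← 14.39 m/s
adjust_airspeed(-11.54): V ← 14.39 -11.54 = 2.85 m/s
throttle_to(4171): rpm ← 4171
adjust_throttle(+1745): rpm ← 4171 +1745 = 5916
adjust_throttle(-1075): rpm ← 5916 -1075 = 4841
throttle_to(8145): rpm ← 8145
set_airspeed(26.38): V ← 26.38 m/s
final state: V = 26.38 m/s, rpm = 8145 → n = rpm/60 = 135.750000 rev/s
target J* = 1.3934; solve J* = V/(n·D) for n: n = V/(J*·D) = 26.38/(1.3934 × 1.413) = 13.398520 rev/s
rpm = 60·n = 803.911189

rpm = 803.91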